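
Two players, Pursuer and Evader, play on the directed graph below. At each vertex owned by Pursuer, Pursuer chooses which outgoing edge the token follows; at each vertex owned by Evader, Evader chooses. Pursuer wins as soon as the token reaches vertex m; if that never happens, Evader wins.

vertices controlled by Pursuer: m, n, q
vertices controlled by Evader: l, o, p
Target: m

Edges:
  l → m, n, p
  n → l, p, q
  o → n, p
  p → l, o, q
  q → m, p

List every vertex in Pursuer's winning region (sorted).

A0 = {m}
A1: add {q} — q (Pursuer) has q→m.
A2: add {n} — n (Pursuer) has n→q.
A3 = A2; e.g. l (Evader) can still go to p. Fixed point.
Pursuer's winning region = {m, n, q}.

m, n, q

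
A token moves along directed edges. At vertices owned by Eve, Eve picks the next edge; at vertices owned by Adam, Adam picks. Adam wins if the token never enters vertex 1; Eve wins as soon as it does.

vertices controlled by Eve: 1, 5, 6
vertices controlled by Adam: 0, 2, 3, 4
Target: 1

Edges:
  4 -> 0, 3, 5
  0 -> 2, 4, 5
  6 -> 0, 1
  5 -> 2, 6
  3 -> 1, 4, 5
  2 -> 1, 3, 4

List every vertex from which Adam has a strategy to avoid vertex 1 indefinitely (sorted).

A0 = {1}
A1: add {6} — 6 (Eve) has 6→1.
A2: add {5} — 5 (Eve) has 5→6.
A3 = A2; e.g. 0 (Adam) can still go to 2. Fixed point.
Eve's attractor = {1, 5, 6}; Adam avoids the target exactly from the complement.

0, 2, 3, 4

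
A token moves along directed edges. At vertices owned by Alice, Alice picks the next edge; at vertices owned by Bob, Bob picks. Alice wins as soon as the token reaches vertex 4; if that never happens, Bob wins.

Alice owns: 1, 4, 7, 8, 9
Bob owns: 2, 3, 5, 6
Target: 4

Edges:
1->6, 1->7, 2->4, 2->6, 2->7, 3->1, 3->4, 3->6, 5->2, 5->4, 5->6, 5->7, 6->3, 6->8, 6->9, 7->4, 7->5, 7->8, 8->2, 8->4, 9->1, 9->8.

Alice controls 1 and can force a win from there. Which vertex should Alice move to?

A0 = {4}
A1: add {7, 8} — 7 (Alice) has 7→4; 8 (Alice) has 8→4.
A2: add {1, 9} — 1 (Alice) has 1→7; 9 (Alice) has 9→8.
A3 = A2; e.g. 2 (Bob) can still go to 6. Fixed point.
From 1, successor 7 is in the attractor (rank 1); the other successor 6 is not.

7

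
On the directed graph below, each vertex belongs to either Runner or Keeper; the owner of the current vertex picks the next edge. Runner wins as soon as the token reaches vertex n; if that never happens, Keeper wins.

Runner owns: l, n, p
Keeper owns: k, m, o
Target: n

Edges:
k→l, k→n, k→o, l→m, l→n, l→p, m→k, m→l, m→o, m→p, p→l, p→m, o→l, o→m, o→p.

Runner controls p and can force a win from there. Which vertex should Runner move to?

l

A0 = {n}
A1: add {l} — l (Runner) has l→n.
A2: add {p} — p (Runner) has p→l.
A3 = A2; e.g. k (Keeper) can still go to o. Fixed point.
From p, successor l is in the attractor (rank 1); the other successor m is not.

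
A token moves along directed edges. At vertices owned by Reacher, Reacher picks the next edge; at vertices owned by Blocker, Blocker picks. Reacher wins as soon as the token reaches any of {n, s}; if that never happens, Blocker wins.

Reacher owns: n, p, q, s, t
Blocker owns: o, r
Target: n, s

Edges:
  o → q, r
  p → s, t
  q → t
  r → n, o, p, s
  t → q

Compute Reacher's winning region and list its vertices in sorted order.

A0 = {n, s}
A1: add {p} — p (Reacher) has p→s.
A2 = A1; e.g. o (Blocker) can still go to q. Fixed point.
Reacher's winning region = {n, p, s}.

n, p, s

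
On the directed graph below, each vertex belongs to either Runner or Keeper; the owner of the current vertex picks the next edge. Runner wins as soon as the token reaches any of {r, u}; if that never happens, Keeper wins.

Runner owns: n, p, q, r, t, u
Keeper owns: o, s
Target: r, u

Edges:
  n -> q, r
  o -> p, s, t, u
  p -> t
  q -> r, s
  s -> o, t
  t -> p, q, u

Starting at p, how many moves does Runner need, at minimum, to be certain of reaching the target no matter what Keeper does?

A0 = {r, u}
A1: add {n, q, t} — n (Runner) has n→r; q (Runner) has q→r; t (Runner) has t→u.
A2: add {p} — p (Runner) has p→t.
A3 = A2; e.g. o (Keeper) can still go to s. Fixed point.
p enters the attractor at level 2, so Runner can force the target in 2 moves from there.

2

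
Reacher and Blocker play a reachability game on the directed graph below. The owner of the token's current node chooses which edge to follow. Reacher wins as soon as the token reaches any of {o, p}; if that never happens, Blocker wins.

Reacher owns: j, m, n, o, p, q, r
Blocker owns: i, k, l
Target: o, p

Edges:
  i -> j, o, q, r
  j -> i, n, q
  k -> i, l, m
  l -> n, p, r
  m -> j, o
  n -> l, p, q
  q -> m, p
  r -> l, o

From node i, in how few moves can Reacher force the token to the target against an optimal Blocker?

A0 = {o, p}
A1: add {m, n, q, r} — m (Reacher) has m→o; n (Reacher) has n→p; q (Reacher) has q→p; r (Reacher) has r→o.
A2: add {j, l} — j (Reacher) has j→n; l (Blocker): all of {n, p, r} already in.
A3: add {i} — i (Blocker): all of {j, o, q, r} already in.
i enters the attractor at level 3, so Reacher can force the target in 3 moves from there.

3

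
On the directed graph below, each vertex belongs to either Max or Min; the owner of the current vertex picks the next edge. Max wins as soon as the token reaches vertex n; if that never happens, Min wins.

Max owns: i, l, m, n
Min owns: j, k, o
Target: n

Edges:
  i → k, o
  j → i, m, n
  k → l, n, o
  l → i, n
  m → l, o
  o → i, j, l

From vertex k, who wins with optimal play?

A0 = {n}
A1: add {l} — l (Max) has l→n.
A2: add {m} — m (Max) has m→l.
A3 = A2; e.g. i (Max) has no edge into A2. Fixed point.
k never enters the attractor, so Min can avoid the target forever.

Min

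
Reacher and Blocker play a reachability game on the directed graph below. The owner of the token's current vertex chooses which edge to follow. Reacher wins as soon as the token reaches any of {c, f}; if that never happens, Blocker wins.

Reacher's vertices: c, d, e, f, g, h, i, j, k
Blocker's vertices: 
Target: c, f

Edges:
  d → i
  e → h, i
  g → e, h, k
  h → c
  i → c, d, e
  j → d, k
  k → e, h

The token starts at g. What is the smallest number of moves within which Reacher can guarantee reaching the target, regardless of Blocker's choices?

A0 = {c, f}
A1: add {h, i} — h (Reacher) has h→c; i (Reacher) has i→c.
A2: add {d, e, g, k} — d (Reacher) has d→i; e (Reacher) has e→h; g (Reacher) has g→h; k (Reacher) has k→h.
g enters the attractor at level 2, so Reacher can force the target in 2 moves from there.

2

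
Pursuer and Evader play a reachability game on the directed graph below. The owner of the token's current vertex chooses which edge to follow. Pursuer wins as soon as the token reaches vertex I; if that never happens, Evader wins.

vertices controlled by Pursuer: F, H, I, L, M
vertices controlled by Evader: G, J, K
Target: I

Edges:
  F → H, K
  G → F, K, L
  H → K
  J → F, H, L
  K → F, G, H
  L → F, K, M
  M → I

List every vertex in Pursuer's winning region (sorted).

A0 = {I}
A1: add {M} — M (Pursuer) has M→I.
A2: add {L} — L (Pursuer) has L→M.
A3 = A2; e.g. F (Pursuer) has no edge into A2. Fixed point.
Pursuer's winning region = {I, L, M}.

I, L, M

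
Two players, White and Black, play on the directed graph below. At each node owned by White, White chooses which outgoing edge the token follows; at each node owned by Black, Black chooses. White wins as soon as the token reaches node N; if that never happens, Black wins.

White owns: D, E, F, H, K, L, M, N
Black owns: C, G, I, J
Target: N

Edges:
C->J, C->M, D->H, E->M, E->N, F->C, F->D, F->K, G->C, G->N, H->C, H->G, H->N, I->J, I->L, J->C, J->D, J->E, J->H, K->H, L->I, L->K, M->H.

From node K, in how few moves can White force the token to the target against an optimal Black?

A0 = {N}
A1: add {E, H} — E (White) has E→N; H (White) has H→N.
A2: add {D, K, M} — D (White) has D→H; K (White) has K→H; M (White) has M→H.
K enters the attractor at level 2, so White can force the target in 2 moves from there.

2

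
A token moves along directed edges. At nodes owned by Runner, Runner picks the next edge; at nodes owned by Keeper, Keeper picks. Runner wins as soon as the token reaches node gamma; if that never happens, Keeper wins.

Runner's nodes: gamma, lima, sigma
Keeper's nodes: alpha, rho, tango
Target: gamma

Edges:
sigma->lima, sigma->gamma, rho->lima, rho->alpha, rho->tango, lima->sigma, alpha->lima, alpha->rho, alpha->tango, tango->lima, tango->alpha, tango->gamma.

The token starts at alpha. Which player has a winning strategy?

A0 = {gamma}
A1: add {sigma} — sigma (Runner) has sigma→gamma.
A2: add {lima} — lima (Runner) has lima→sigma.
A3 = A2; e.g. alpha (Keeper) can still go to rho. Fixed point.
alpha never enters the attractor, so Keeper can avoid the target forever.

Keeper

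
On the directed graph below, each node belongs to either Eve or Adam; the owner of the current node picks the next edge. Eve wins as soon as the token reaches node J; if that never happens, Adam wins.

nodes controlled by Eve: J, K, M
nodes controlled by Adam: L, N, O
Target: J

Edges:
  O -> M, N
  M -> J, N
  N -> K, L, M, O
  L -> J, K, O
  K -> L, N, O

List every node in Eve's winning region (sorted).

J, M

A0 = {J}
A1: add {M} — M (Eve) has M→J.
A2 = A1; e.g. K (Eve) has no edge into A1. Fixed point.
Eve's winning region = {J, M}.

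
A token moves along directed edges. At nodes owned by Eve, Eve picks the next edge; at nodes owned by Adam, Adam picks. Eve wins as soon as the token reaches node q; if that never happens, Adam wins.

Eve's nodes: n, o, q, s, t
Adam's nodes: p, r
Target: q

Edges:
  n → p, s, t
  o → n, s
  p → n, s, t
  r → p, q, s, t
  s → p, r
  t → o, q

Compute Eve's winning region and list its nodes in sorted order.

n, o, q, t

A0 = {q}
A1: add {t} — t (Eve) has t→q.
A2: add {n} — n (Eve) has n→t.
A3: add {o} — o (Eve) has o→n.
A4 = A3; e.g. p (Adam) can still go to s. Fixed point.
Eve's winning region = {n, o, q, t}.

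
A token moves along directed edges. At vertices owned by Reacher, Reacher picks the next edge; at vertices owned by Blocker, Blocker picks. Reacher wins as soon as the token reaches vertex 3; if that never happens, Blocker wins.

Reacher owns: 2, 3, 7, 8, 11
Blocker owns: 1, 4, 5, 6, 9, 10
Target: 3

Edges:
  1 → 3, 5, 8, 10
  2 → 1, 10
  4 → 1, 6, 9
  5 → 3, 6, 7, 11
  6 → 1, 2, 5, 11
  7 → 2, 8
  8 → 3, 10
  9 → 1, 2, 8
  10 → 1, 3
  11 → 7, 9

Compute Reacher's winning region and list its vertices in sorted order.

A0 = {3}
A1: add {8} — 8 (Reacher) has 8→3.
A2: add {7} — 7 (Reacher) has 7→8.
A3: add {11} — 11 (Reacher) has 11→7.
A4 = A3; e.g. 1 (Blocker) can still go to 5. Fixed point.
Reacher's winning region = {3, 7, 8, 11}.

3, 7, 8, 11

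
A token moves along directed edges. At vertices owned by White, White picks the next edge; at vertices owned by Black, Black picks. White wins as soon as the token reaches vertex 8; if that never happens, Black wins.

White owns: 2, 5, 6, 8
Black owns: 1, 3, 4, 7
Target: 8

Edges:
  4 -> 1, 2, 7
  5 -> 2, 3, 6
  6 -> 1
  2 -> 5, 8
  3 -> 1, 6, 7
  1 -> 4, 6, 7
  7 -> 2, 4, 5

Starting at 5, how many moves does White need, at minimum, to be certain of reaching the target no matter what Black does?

2

A0 = {8}
A1: add {2} — 2 (White) has 2→8.
A2: add {5} — 5 (White) has 5→2.
A3 = A2; e.g. 1 (Black) can still go to 4. Fixed point.
5 enters the attractor at level 2, so White can force the target in 2 moves from there.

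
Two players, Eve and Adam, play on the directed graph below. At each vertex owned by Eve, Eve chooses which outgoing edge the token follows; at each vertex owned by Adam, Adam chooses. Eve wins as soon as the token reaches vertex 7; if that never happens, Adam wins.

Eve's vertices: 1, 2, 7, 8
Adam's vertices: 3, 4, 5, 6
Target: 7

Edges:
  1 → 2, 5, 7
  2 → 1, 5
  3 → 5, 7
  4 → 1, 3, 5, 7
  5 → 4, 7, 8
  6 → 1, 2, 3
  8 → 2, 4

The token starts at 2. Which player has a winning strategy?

Eve

A0 = {7}
A1: add {1} — 1 (Eve) has 1→7.
A2: add {2} — 2 (Eve) has 2→1.
2 ∈ A2, so Eve can force the target.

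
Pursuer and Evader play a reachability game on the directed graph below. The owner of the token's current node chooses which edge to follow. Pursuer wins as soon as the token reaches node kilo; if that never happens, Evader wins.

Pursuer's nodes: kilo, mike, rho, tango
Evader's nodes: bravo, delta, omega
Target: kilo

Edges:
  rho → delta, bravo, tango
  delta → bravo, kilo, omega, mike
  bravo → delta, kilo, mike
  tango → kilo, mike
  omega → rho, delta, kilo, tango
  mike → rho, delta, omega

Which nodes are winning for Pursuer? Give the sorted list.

A0 = {kilo}
A1: add {tango} — tango (Pursuer) has tango→kilo.
A2: add {rho} — rho (Pursuer) has rho→tango.
A3: add {mike} — mike (Pursuer) has mike→rho.
A4 = A3; e.g. delta (Evader) can still go to bravo. Fixed point.
Pursuer's winning region = {kilo, mike, rho, tango}.

kilo, mike, rho, tango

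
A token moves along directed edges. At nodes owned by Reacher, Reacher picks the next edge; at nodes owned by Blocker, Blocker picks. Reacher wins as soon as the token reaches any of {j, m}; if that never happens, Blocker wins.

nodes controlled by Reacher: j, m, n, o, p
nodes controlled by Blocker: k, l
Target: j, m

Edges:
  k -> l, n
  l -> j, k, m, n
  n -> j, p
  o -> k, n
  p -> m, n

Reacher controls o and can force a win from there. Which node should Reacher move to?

n

A0 = {j, m}
A1: add {n, p} — n (Reacher) has n→j; p (Reacher) has p→m.
A2: add {o} — o (Reacher) has o→n.
A3 = A2; e.g. k (Blocker) can still go to l. Fixed point.
From o, successor n is in the attractor (rank 1); the other successor k is not.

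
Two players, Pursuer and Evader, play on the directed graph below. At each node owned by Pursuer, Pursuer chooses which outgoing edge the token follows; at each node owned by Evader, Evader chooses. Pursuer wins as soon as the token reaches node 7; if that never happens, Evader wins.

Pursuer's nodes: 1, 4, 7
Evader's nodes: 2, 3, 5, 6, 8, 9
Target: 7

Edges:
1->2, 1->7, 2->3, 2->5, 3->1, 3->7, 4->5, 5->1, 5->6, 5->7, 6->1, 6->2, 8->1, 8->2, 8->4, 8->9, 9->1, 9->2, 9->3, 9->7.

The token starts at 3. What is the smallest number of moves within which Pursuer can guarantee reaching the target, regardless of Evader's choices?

A0 = {7}
A1: add {1} — 1 (Pursuer) has 1→7.
A2: add {3} — 3 (Evader): all of {1, 7} already in.
A3 = A2; e.g. 2 (Evader) can still go to 5. Fixed point.
3 enters the attractor at level 2, so Pursuer can force the target in 2 moves from there.

2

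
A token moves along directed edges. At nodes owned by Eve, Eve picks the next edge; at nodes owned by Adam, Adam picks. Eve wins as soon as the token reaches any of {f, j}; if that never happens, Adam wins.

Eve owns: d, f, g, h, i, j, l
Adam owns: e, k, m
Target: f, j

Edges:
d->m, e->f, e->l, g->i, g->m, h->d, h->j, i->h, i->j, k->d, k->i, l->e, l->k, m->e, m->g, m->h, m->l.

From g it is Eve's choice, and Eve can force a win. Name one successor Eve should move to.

i

A0 = {f, j}
A1: add {h, i} — h (Eve) has h→j; i (Eve) has i→j.
A2: add {g} — g (Eve) has g→i.
A3 = A2; e.g. d (Eve) has no edge into A2. Fixed point.
From g, successor i is in the attractor (rank 1); the other successor m is not.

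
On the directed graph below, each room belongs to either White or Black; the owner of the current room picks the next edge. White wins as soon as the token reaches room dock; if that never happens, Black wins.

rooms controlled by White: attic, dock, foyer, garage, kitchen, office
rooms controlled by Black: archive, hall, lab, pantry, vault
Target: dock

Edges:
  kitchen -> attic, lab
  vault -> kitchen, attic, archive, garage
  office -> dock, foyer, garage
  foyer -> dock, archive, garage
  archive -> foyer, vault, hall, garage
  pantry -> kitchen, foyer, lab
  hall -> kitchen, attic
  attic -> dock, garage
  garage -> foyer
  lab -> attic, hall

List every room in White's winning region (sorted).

A0 = {dock}
A1: add {attic, foyer, office} — foyer (White) has foyer→dock; attic (White) has attic→dock; office (White) has office→dock.
A2: add {garage, kitchen} — kitchen (White) has kitchen→attic; garage (White) has garage→foyer.
A3: add {hall} — hall (Black): all of {kitchen, attic} already in.
A4: add {lab} — lab (Black): all of {attic, hall} already in.
A5: add {pantry} — pantry (Black): all of {kitchen, foyer, lab} already in.
A6 = A5; e.g. vault (Black) can still go to archive. Fixed point.
White's winning region = {attic, dock, foyer, garage, hall, kitchen, lab, office, pantry}.

attic, dock, foyer, garage, hall, kitchen, lab, office, pantry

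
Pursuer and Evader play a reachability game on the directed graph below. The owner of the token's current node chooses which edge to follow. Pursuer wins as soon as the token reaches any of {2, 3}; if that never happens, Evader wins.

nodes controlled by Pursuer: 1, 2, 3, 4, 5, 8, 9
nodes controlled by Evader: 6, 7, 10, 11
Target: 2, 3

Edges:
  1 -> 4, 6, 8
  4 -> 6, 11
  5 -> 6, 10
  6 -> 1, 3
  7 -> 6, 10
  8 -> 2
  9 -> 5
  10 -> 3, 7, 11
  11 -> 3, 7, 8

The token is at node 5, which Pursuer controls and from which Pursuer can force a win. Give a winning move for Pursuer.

A0 = {2, 3}
A1: add {8} — 8 (Pursuer) has 8→2.
A2: add {1} — 1 (Pursuer) has 1→8.
A3: add {6} — 6 (Evader): all of {1, 3} already in.
A4: add {4, 5} — 4 (Pursuer) has 4→6; 5 (Pursuer) has 5→6.
A5: add {9} — 9 (Pursuer) has 9→5.
A6 = A5; e.g. 7 (Evader) can still go to 10. Fixed point.
From 5, successor 6 is in the attractor (rank 3); the other successor 10 is not.

6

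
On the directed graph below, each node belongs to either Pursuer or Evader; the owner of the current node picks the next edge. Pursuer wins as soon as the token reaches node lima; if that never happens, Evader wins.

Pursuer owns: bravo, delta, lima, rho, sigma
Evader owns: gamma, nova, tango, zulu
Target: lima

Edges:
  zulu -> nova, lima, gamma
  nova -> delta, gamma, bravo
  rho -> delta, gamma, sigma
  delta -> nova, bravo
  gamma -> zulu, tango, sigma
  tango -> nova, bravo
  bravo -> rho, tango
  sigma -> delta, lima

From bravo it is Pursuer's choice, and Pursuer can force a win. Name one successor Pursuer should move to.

A0 = {lima}
A1: add {sigma} — sigma (Pursuer) has sigma→lima.
A2: add {rho} — rho (Pursuer) has rho→sigma.
A3: add {bravo} — bravo (Pursuer) has bravo→rho.
A4: add {delta} — delta (Pursuer) has delta→bravo.
A5 = A4; e.g. zulu (Evader) can still go to nova. Fixed point.
From bravo, successor rho is in the attractor (rank 2); the other successor tango is not.

rho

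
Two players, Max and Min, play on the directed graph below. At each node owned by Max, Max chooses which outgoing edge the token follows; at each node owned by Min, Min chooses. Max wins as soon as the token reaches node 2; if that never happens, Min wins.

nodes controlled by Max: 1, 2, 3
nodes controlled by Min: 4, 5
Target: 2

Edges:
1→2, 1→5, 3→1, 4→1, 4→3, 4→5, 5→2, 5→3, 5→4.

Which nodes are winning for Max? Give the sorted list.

1, 2, 3

A0 = {2}
A1: add {1} — 1 (Max) has 1→2.
A2: add {3} — 3 (Max) has 3→1.
A3 = A2; e.g. 4 (Min) can still go to 5. Fixed point.
Max's winning region = {1, 2, 3}.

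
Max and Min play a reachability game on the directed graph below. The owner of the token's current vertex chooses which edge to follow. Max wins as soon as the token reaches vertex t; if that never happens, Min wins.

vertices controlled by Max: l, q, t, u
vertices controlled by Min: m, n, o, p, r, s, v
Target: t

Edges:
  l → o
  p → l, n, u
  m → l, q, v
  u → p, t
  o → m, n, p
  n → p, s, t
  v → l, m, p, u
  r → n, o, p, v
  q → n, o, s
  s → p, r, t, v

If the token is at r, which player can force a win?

Min

A0 = {t}
A1: add {u} — u (Max) has u→t.
A2 = A1; e.g. l (Max) has no edge into A1. Fixed point.
r never enters the attractor, so Min can avoid the target forever.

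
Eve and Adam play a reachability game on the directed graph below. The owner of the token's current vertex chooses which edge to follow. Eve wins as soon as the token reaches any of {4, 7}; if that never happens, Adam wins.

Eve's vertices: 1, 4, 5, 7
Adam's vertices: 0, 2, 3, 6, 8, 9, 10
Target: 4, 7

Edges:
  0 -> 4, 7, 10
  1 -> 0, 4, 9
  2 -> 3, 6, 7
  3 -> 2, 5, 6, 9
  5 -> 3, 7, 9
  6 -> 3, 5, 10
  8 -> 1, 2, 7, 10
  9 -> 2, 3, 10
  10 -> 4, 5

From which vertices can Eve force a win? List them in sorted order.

0, 1, 4, 5, 7, 10

A0 = {4, 7}
A1: add {1, 5} — 1 (Eve) has 1→4; 5 (Eve) has 5→7.
A2: add {10} — 10 (Adam): all of {4, 5} already in.
A3: add {0} — 0 (Adam): all of {4, 7, 10} already in.
A4 = A3; e.g. 2 (Adam) can still go to 3. Fixed point.
Eve's winning region = {0, 1, 4, 5, 7, 10}.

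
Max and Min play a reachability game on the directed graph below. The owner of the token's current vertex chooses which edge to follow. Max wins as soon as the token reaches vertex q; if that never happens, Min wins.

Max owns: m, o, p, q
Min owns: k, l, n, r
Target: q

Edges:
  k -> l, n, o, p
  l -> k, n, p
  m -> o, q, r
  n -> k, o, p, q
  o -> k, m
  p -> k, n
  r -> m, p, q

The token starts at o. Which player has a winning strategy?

Max

A0 = {q}
A1: add {m} — m (Max) has m→q.
A2: add {o} — o (Max) has o→m.
A3 = A2; e.g. k (Min) can still go to l. Fixed point.
o ∈ A2, so Max can force the target.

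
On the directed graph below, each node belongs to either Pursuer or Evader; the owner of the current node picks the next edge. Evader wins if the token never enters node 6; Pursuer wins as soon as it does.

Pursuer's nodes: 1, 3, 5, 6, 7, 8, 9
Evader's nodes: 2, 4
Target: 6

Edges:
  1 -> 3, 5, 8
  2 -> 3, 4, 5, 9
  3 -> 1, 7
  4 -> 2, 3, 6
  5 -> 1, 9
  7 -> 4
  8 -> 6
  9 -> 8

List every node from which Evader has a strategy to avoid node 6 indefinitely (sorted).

2, 4, 7

A0 = {6}
A1: add {8} — 8 (Pursuer) has 8→6.
A2: add {1, 9} — 1 (Pursuer) has 1→8; 9 (Pursuer) has 9→8.
A3: add {3, 5} — 3 (Pursuer) has 3→1; 5 (Pursuer) has 5→1.
A4 = A3; e.g. 2 (Evader) can still go to 4. Fixed point.
Pursuer's attractor = {1, 3, 5, 6, 8, 9}; Evader avoids the target exactly from the complement.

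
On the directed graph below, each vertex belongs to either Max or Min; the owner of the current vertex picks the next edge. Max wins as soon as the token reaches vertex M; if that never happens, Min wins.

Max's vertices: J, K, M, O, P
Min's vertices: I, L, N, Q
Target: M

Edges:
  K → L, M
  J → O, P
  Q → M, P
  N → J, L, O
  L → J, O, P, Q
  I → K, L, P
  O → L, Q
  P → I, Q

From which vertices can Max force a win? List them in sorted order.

A0 = {M}
A1: add {K} — K (Max) has K→M.
A2 = A1; e.g. I (Min) can still go to L. Fixed point.
Max's winning region = {K, M}.

K, M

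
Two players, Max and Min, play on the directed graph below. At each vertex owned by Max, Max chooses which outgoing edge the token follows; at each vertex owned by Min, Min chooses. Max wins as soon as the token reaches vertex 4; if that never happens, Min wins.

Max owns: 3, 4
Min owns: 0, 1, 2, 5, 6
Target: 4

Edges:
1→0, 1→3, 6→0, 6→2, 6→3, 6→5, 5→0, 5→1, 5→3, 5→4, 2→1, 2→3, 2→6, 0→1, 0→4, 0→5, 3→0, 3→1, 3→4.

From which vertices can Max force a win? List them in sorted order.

A0 = {4}
A1: add {3} — 3 (Max) has 3→4.
A2 = A1; e.g. 0 (Min) can still go to 1. Fixed point.
Max's winning region = {3, 4}.

3, 4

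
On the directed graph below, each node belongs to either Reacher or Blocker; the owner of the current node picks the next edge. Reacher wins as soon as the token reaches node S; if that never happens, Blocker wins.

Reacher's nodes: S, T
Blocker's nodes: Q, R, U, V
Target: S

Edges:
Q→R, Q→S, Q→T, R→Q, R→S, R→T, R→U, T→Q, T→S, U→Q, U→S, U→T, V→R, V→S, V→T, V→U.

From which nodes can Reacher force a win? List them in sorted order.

A0 = {S}
A1: add {T} — T (Reacher) has T→S.
A2 = A1; e.g. Q (Blocker) can still go to R. Fixed point.
Reacher's winning region = {S, T}.

S, T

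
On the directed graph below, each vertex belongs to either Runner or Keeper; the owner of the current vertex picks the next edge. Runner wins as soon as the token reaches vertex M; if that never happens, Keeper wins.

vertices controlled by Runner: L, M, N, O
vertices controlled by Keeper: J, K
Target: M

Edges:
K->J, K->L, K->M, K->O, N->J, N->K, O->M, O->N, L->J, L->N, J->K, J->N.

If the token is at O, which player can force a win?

Runner

A0 = {M}
A1: add {O} — O (Runner) has O→M.
A2 = A1; e.g. J (Keeper) can still go to K. Fixed point.
O ∈ A1, so Runner can force the target.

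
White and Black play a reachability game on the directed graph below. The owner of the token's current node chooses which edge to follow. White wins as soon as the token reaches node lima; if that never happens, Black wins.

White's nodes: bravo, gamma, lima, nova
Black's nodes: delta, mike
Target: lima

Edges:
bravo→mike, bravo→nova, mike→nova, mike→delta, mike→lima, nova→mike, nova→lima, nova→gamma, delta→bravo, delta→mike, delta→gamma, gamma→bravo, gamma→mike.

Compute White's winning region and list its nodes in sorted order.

A0 = {lima}
A1: add {nova} — nova (White) has nova→lima.
A2: add {bravo} — bravo (White) has bravo→nova.
A3: add {gamma} — gamma (White) has gamma→bravo.
A4 = A3; e.g. mike (Black) can still go to delta. Fixed point.
White's winning region = {bravo, gamma, lima, nova}.

bravo, gamma, lima, nova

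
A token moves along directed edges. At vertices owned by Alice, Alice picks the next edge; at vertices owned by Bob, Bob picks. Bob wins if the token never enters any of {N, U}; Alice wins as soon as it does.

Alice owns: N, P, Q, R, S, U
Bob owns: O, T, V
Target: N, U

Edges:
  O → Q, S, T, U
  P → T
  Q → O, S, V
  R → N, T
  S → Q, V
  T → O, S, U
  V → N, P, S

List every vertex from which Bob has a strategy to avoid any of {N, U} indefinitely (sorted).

O, P, Q, S, T, V

A0 = {N, U}
A1: add {R} — R (Alice) has R→N.
A2 = A1; e.g. O (Bob) can still go to Q. Fixed point.
Alice's attractor = {N, R, U}; Bob avoids the target exactly from the complement.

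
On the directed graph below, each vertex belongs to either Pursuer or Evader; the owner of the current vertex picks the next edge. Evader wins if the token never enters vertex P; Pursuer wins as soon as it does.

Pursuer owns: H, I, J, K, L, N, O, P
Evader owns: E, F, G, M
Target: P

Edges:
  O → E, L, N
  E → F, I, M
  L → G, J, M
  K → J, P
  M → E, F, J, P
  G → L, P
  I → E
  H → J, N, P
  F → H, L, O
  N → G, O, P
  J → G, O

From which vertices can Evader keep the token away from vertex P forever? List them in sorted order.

A0 = {P}
A1: add {H, K, N} — H (Pursuer) has H→P; K (Pursuer) has K→P; N (Pursuer) has N→P.
A2: add {O} — O (Pursuer) has O→N.
A3: add {J} — J (Pursuer) has J→O.
A4: add {L} — L (Pursuer) has L→J.
A5: add {F, G} — F (Evader): all of {H, L, O} already in; G (Evader): all of {L, P} already in.
A6 = A5; e.g. E (Evader) can still go to I. Fixed point.
Pursuer's attractor = {F, G, H, J, K, L, N, O, P}; Evader avoids the target exactly from the complement.

E, I, M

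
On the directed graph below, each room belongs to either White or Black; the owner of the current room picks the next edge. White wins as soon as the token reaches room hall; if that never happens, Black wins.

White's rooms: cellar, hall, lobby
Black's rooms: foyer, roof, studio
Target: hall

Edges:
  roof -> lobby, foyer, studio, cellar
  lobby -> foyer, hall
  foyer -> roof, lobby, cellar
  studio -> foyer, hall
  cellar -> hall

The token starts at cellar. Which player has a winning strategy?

White

A0 = {hall}
A1: add {cellar, lobby} — lobby (White) has lobby→hall; cellar (White) has cellar→hall.
A2 = A1; e.g. roof (Black) can still go to foyer. Fixed point.
cellar ∈ A1, so White can force the target.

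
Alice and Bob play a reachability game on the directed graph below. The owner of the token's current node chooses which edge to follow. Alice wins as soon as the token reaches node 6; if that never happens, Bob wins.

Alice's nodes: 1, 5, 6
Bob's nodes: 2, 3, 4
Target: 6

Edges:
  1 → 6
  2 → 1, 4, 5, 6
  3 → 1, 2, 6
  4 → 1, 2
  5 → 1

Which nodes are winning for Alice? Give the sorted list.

1, 5, 6

A0 = {6}
A1: add {1} — 1 (Alice) has 1→6.
A2: add {5} — 5 (Alice) has 5→1.
A3 = A2; e.g. 2 (Bob) can still go to 4. Fixed point.
Alice's winning region = {1, 5, 6}.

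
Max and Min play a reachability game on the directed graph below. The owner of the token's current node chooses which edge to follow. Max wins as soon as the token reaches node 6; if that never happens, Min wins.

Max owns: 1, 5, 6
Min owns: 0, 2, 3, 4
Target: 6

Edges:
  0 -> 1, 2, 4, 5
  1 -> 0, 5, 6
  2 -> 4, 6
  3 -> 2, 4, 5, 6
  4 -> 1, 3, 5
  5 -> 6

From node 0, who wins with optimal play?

A0 = {6}
A1: add {1, 5} — 1 (Max) has 1→6; 5 (Max) has 5→6.
A2 = A1; e.g. 0 (Min) can still go to 2. Fixed point.
0 never enters the attractor, so Min can avoid the target forever.

Min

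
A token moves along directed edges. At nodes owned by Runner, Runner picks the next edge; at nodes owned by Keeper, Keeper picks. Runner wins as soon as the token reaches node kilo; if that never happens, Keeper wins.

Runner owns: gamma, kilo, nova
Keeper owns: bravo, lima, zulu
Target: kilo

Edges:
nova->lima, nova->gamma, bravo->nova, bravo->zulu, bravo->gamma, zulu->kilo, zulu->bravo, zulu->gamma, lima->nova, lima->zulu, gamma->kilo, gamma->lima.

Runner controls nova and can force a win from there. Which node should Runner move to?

gamma

A0 = {kilo}
A1: add {gamma} — gamma (Runner) has gamma→kilo.
A2: add {nova} — nova (Runner) has nova→gamma.
A3 = A2; e.g. bravo (Keeper) can still go to zulu. Fixed point.
From nova, successor gamma is in the attractor (rank 1); the other successor lima is not.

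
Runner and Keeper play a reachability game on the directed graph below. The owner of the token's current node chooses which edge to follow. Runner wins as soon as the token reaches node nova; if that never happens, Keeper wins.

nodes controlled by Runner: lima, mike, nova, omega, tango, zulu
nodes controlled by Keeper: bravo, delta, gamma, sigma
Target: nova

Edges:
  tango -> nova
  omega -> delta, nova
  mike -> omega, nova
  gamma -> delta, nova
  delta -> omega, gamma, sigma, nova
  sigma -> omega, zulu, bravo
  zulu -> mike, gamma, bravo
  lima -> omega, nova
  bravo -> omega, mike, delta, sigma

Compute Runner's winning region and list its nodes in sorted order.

lima, mike, nova, omega, tango, zulu

A0 = {nova}
A1: add {lima, mike, omega, tango} — tango (Runner) has tango→nova; omega (Runner) has omega→nova; mike (Runner) has mike→nova; lima (Runner) has lima→nova.
A2: add {zulu} — zulu (Runner) has zulu→mike.
A3 = A2; e.g. gamma (Keeper) can still go to delta. Fixed point.
Runner's winning region = {lima, mike, nova, omega, tango, zulu}.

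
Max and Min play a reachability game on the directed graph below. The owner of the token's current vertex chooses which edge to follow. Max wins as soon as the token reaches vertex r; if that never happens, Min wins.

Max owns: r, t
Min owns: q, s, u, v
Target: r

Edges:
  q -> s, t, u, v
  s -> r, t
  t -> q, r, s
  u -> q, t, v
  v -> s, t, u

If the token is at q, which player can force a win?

A0 = {r}
A1: add {t} — t (Max) has t→r.
A2: add {s} — s (Min): all of {r, t} already in.
A3 = A2; e.g. q (Min) can still go to u. Fixed point.
q never enters the attractor, so Min can avoid the target forever.

Min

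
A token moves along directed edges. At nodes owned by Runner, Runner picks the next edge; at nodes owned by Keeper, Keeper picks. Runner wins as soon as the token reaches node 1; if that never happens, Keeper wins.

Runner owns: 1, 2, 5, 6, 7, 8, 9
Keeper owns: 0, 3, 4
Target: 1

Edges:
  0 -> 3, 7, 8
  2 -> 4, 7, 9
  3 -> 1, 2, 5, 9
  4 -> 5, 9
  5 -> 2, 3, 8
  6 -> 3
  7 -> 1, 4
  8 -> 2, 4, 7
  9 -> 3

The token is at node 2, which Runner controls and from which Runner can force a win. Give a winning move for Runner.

A0 = {1}
A1: add {7} — 7 (Runner) has 7→1.
A2: add {2, 8} — 2 (Runner) has 2→7; 8 (Runner) has 8→7.
A3: add {5} — 5 (Runner) has 5→2.
A4 = A3; e.g. 0 (Keeper) can still go to 3. Fixed point.
From 2, successor 7 is in the attractor (rank 1); the other successors 4, 9 are not.

7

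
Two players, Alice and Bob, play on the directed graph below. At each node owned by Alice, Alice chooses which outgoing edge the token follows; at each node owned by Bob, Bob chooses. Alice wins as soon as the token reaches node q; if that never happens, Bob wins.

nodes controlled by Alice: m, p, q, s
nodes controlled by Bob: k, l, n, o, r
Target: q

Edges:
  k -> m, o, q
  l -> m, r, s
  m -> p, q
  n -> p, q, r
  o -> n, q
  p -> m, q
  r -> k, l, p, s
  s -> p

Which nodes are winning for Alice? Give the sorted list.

m, p, q, s

A0 = {q}
A1: add {m, p} — m (Alice) has m→q; p (Alice) has p→q.
A2: add {s} — s (Alice) has s→p.
A3 = A2; e.g. k (Bob) can still go to o. Fixed point.
Alice's winning region = {m, p, q, s}.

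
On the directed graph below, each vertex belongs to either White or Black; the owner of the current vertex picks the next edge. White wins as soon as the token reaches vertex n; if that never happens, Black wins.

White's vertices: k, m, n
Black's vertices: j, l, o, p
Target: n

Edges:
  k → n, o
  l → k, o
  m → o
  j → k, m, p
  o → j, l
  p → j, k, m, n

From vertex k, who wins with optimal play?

White

A0 = {n}
A1: add {k} — k (White) has k→n.
A2 = A1; e.g. j (Black) can still go to m. Fixed point.
k ∈ A1, so White can force the target.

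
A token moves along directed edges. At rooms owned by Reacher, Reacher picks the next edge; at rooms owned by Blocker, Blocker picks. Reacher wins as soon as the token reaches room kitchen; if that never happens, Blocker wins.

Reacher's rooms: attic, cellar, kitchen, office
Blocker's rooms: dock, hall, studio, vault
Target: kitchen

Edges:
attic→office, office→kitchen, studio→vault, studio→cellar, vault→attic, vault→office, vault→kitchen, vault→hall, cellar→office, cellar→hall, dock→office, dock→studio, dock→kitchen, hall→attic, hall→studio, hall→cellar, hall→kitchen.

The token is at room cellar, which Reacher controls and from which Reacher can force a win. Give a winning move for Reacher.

office

A0 = {kitchen}
A1: add {office} — office (Reacher) has office→kitchen.
A2: add {attic, cellar} — attic (Reacher) has attic→office; cellar (Reacher) has cellar→office.
A3 = A2; e.g. studio (Blocker) can still go to vault. Fixed point.
From cellar, successor office is in the attractor (rank 1); the other successor hall is not.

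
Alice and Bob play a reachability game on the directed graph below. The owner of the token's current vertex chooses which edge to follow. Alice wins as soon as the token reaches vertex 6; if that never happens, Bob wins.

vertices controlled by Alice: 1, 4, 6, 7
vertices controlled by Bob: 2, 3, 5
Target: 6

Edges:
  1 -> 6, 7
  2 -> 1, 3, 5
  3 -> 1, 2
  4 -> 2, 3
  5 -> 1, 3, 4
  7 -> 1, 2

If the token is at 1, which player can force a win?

A0 = {6}
A1: add {1} — 1 (Alice) has 1→6.
1 ∈ A1, so Alice can force the target.

Alice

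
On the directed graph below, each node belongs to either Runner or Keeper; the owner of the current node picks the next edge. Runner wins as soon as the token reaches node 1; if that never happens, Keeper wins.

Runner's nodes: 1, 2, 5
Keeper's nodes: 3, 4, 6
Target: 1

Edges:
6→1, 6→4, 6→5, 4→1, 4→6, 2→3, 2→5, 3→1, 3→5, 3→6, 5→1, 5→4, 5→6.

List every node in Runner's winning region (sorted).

A0 = {1}
A1: add {5} — 5 (Runner) has 5→1.
A2: add {2} — 2 (Runner) has 2→5.
A3 = A2; e.g. 3 (Keeper) can still go to 6. Fixed point.
Runner's winning region = {1, 2, 5}.

1, 2, 5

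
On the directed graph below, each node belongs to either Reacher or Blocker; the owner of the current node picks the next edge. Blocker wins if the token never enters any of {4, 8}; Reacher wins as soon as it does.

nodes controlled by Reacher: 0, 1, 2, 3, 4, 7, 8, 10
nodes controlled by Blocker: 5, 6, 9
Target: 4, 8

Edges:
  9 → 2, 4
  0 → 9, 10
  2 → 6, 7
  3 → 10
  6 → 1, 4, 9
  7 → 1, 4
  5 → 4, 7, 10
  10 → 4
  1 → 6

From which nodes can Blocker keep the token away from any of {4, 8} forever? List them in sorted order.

A0 = {4, 8}
A1: add {7, 10} — 7 (Reacher) has 7→4; 10 (Reacher) has 10→4.
A2: add {0, 2, 3, 5} — 0 (Reacher) has 0→10; 2 (Reacher) has 2→7; 3 (Reacher) has 3→10; 5 (Blocker): all of {4, 7, 10} already in.
A3: add {9} — 9 (Blocker): all of {2, 4} already in.
A4 = A3; e.g. 1 (Reacher) has no edge into A3. Fixed point.
Reacher's attractor = {0, 2, 3, 4, 5, 7, 8, 9, 10}; Blocker avoids the target exactly from the complement.

1, 6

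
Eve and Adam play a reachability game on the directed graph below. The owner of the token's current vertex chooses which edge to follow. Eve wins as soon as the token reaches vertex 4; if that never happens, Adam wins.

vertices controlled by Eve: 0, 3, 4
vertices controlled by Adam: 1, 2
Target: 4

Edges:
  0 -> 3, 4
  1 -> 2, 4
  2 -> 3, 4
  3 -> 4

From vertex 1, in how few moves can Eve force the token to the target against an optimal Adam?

A0 = {4}
A1: add {0, 3} — 0 (Eve) has 0→4; 3 (Eve) has 3→4.
A2: add {2} — 2 (Adam): all of {3, 4} already in.
A3: add {1} — 1 (Adam): all of {2, 4} already in.
A3 = all vertices. Fixed point.
1 enters the attractor at level 3, so Eve can force the target in 3 moves from there.

3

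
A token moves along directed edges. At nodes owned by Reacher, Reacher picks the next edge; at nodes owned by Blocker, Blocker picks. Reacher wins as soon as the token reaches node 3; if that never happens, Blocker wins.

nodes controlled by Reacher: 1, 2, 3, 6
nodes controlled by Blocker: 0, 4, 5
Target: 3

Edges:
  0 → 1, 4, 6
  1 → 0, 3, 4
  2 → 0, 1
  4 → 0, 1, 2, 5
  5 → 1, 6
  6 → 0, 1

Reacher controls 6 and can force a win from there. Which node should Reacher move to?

A0 = {3}
A1: add {1} — 1 (Reacher) has 1→3.
A2: add {2, 6} — 2 (Reacher) has 2→1; 6 (Reacher) has 6→1.
A3: add {5} — 5 (Blocker): all of {1, 6} already in.
A4 = A3; e.g. 0 (Blocker) can still go to 4. Fixed point.
From 6, successor 1 is in the attractor (rank 1); the other successor 0 is not.

1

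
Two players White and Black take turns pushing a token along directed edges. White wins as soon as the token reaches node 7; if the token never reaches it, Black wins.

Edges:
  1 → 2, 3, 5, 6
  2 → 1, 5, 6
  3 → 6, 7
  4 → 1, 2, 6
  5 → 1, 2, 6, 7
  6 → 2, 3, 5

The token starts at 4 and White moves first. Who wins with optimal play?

Track states (vertex, player-to-move).
A0 = {(7,White), (7,Black)}
A1: add {(3,White), (5,White)}.
A2 = A1; e.g. (1,White) stays out. (4,White) never enters ⇒ Black avoids the target.

Black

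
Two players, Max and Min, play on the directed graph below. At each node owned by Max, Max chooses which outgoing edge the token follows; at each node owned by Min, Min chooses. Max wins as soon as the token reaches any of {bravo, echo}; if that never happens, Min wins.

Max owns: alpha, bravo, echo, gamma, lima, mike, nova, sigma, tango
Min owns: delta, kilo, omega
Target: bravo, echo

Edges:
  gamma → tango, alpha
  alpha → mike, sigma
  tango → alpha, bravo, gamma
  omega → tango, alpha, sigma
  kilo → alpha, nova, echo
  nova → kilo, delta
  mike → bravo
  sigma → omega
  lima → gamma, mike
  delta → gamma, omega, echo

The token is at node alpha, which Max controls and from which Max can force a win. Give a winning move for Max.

A0 = {bravo, echo}
A1: add {mike, tango} — tango (Max) has tango→bravo; mike (Max) has mike→bravo.
A2: add {alpha, gamma, lima} — alpha (Max) has alpha→mike; lima (Max) has lima→mike; gamma (Max) has gamma→tango.
A3 = A2; e.g. omega (Min) can still go to sigma. Fixed point.
From alpha, successor mike is in the attractor (rank 1); the other successor sigma is not.

mike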